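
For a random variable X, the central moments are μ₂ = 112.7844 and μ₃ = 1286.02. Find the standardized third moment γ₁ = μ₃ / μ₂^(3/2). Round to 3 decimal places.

1.074

σ = √μ₂ = √112.7844 = 10.62000
σ³ = μ₂^(3/2) = 1197.77033
γ₁ = μ₃/σ³ = 1286.02 / 1197.77033 ≈ 1.074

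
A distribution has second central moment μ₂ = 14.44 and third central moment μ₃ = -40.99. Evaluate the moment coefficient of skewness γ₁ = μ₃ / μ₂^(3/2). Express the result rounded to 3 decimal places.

-0.747

σ = √μ₂ = √14.44 = 3.80000
σ³ = μ₂^(3/2) = 54.87200
γ₁ = μ₃/σ³ = -40.99 / 54.87200 ≈ -0.747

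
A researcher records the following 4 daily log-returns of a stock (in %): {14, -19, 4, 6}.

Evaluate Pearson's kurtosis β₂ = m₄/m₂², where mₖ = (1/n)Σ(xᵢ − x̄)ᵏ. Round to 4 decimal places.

2.1485

x̄ = 1.2500
Σ(xᵢ − x̄)² = 602.7500 ⇒ m₂ = 150.68750
Σ(xᵢ − x̄)⁴ = 195144.0781 ⇒ m₄ = 48786.01953
m₂² = 22706.72266
β₂ = m₄/m₂² = 48786.01953 / 22706.72266 ≈ 2.1485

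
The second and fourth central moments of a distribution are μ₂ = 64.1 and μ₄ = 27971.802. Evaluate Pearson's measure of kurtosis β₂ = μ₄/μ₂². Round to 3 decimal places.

μ₂² = 64.1² = 4108.81000
μ₄/μ₂² = 27971.802 / 4108.81000 = 6.80776
β₂ ≈ 6.808

6.808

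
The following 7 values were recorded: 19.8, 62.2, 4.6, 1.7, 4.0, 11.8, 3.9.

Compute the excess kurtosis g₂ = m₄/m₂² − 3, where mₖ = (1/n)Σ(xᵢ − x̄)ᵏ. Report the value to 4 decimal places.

1.3823

x̄ = 15.4286
Σ(xᵢ − x̄)² = 2789.0943 ⇒ m₂ = 398.44204
Σ(xᵢ − x̄)⁴ = 4869981.6908 ⇒ m₄ = 695711.67011
m₂² = 158756.05989
g₂ = m₄/m₂² − 3 = 4.38227 − 3 ≈ 1.3823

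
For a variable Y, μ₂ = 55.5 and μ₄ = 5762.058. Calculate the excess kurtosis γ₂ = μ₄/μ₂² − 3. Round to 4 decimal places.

μ₂² = 55.5² = 3080.25000
μ₄/μ₂² = 5762.058 / 3080.25000 = 1.87065
γ₂ = 1.87065 − 3 ≈ -1.1294

-1.1294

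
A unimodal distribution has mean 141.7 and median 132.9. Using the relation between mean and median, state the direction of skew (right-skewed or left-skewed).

right-skewed

mean − median = 141.7 − 132.9 = 8.8
mean > median ⇒ the longer tail is on the right ⇒ right-skewed (positively skewed).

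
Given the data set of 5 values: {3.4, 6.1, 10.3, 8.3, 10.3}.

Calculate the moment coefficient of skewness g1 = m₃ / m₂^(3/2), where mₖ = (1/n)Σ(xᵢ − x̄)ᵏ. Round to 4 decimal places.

-0.4998

x̄ = (3.4 + 6.1 + 10.3 + 8.3 + 10.3) / 5 = 7.6800
deviations (xᵢ − x̄): -4.2800, -1.5800, 2.6200, 0.6200, 2.6200
Σ(xᵢ − x̄)² = 34.9280 ⇒ m₂ = 34.9280/5 = 6.98560
Σ(xᵢ − x̄)³ = -46.1393 ⇒ m₃ = -46.1393/5 = -9.22786
m₂^(3/2) = 6.98560^(1.5) = 18.46314
g1 = m₃ / m₂^(3/2) = -9.22786 / 18.46314 ≈ -0.4998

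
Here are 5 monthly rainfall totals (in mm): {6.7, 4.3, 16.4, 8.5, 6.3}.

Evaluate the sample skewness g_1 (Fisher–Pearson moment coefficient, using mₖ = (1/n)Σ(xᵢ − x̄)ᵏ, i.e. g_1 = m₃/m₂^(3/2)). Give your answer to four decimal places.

1.1310

x̄ = (6.7 + 4.3 + 16.4 + 8.5 + 6.3) / 5 = 8.4400
deviations (xᵢ − x̄): -1.7400, -4.1400, 7.9600, 0.0600, -2.1400
Σ(xᵢ − x̄)² = 88.1120 ⇒ m₂ = 88.1120/5 = 17.62240
Σ(xᵢ − x̄)³ = 418.3322 ⇒ m₃ = 418.3322/5 = 83.66645
m₂^(3/2) = 17.62240^(1.5) = 73.97715
g_1 = m₃ / m₂^(3/2) = 83.66645 / 73.97715 ≈ 1.1310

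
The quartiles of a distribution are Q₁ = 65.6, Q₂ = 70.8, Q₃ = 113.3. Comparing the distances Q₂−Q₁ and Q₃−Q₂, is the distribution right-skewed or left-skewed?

Q₂ − Q₁ = 5.2;  Q₃ − Q₂ = 42.5
Q₃ − Q₂ > Q₂ − Q₁ ⇒ the upper half is more spread out ⇒ right-skewed.

right-skewed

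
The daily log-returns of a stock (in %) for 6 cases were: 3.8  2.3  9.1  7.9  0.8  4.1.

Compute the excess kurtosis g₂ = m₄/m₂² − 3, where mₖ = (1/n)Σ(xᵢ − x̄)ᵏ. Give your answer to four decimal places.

x̄ = 4.6667
Σ(xᵢ − x̄)² = 51.7333 ⇒ m₂ = 8.62222
Σ(xᵢ − x̄)⁴ = 751.1680 ⇒ m₄ = 125.19467
m₂² = 74.34272
g₂ = m₄/m₂² − 3 = 1.68402 − 3 ≈ -1.3160

-1.3160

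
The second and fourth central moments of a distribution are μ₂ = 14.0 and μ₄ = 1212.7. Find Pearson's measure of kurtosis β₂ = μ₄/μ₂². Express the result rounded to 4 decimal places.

μ₂² = 14.0² = 196.00000
μ₄/μ₂² = 1212.7 / 196.00000 = 6.18724
β₂ ≈ 6.1872

6.1872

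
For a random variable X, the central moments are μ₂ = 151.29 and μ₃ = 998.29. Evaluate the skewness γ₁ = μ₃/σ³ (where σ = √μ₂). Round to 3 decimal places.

0.536

σ = √μ₂ = √151.29 = 12.30000
σ³ = μ₂^(3/2) = 1860.86700
γ₁ = μ₃/σ³ = 998.29 / 1860.86700 ≈ 0.536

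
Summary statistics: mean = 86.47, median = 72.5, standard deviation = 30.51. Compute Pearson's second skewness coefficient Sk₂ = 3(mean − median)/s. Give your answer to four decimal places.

Sk₂ = 3(86.47 − 72.5) / 30.51 = 3 × 13.9700 / 30.51
    = 41.9100 / 30.51 ≈ 1.3736

1.3736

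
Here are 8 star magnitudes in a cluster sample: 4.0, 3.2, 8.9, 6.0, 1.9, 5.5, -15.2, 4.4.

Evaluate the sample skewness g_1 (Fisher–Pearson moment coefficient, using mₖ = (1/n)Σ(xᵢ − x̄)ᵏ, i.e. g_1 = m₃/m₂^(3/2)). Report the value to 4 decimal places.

-1.9005

x̄ = (4.0 + 3.2 + 8.9 + 6.0 + 1.9 + 5.5 - 15.2 + 4.4) / 8 = 2.3375
deviations (xᵢ − x̄): 1.6625, 0.8625, 6.5625, 3.6625, -0.4375, 3.1625, -17.5375, 2.0625
Σ(xᵢ − x̄)² = 381.9988 ⇒ m₂ = 381.9988/8 = 47.74984
Σ(xᵢ − x̄)³ = -5016.5943 ⇒ m₃ = -5016.5943/8 = -627.07429
m₂^(3/2) = 47.74984^(1.5) = 329.95745
g_1 = m₃ / m₂^(3/2) = -627.07429 / 329.95745 ≈ -1.9005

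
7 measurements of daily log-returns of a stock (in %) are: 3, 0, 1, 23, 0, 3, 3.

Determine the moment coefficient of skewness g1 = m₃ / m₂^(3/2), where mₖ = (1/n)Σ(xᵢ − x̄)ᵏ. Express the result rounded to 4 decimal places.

x̄ = (3 + 0 + 1 + 23 + 0 + 3 + 3) / 7 = 4.7143
deviations (xᵢ − x̄): -1.7143, -4.7143, -3.7143, 18.2857, -4.7143, -1.7143, -1.7143
Σ(xᵢ − x̄)² = 401.4286 ⇒ m₂ = 401.4286/7 = 57.34694
Σ(xᵢ − x̄)³ = 5838.2449 ⇒ m₃ = 5838.2449/7 = 834.03499
m₂^(3/2) = 57.34694^(1.5) = 434.27553
g1 = m₃ / m₂^(3/2) = 834.03499 / 434.27553 ≈ 1.9205

1.9205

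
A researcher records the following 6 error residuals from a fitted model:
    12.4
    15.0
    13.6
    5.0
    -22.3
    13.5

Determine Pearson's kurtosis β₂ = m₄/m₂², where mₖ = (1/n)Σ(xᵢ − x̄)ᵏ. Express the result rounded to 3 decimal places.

3.751

x̄ = 6.2000
Σ(xᵢ − x̄)² = 1037.6200 ⇒ m₂ = 172.93667
Σ(xᵢ − x̄)⁴ = 673065.2050 ⇒ m₄ = 112177.53417
m₂² = 29907.09068
β₂ = m₄/m₂² = 112177.53417 / 29907.09068 ≈ 3.751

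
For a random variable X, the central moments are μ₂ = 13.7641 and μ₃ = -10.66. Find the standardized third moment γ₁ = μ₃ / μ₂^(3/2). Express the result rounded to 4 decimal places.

σ = √μ₂ = √13.7641 = 3.71000
σ³ = μ₂^(3/2) = 51.06481
γ₁ = μ₃/σ³ = -10.66 / 51.06481 ≈ -0.2088

-0.2088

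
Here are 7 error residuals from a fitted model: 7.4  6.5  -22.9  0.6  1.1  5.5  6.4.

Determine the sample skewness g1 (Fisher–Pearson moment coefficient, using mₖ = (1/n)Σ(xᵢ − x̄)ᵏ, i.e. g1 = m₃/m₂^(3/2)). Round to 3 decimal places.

x̄ = (7.4 + 6.5 - 22.9 + 0.6 + 1.1 + 5.5 + 6.4) / 7 = 0.6571
deviations (xᵢ − x̄): 6.7429, 5.8429, -23.5571, -0.0571, 0.4429, 4.8429, 5.7429
Σ(xᵢ − x̄)² = 691.1771 ⇒ m₂ = 691.1771/7 = 98.73959
Σ(xᵢ − x̄)³ = -12263.6668 ⇒ m₃ = -12263.6668/7 = -1751.95240
m₂^(3/2) = 98.73959^(1.5) = 981.15358
g1 = m₃ / m₂^(3/2) = -1751.95240 / 981.15358 ≈ -1.786

-1.786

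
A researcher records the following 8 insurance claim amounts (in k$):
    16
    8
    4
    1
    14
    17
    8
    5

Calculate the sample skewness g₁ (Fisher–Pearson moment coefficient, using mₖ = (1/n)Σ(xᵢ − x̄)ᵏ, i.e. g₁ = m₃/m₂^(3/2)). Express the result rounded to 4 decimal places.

x̄ = (16 + 8 + 4 + 1 + 14 + 17 + 8 + 5) / 8 = 9.1250
deviations (xᵢ − x̄): 6.8750, -1.1250, -5.1250, -8.1250, 4.8750, 7.8750, -1.1250, -4.1250
Σ(xᵢ − x̄)² = 244.8750 ⇒ m₂ = 244.8750/8 = 30.60938
Σ(xᵢ − x̄)³ = 185.1563 ⇒ m₃ = 185.1563/8 = 23.14453
m₂^(3/2) = 30.60938^(1.5) = 169.34863
g₁ = m₃ / m₂^(3/2) = 23.14453 / 169.34863 ≈ 0.1367

0.1367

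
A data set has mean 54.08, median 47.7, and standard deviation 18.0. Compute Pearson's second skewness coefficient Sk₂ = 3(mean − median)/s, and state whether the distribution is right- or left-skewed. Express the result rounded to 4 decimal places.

1.0633, right-skewed

Sk₂ = 3(54.08 − 47.7) / 18.0 = 3 × 6.3800 / 18.0
    = 19.1400 / 18.0 ≈ 1.0633
Sk₂ > 0 ⇒ mean > median ⇒ right-skewed (positive skew).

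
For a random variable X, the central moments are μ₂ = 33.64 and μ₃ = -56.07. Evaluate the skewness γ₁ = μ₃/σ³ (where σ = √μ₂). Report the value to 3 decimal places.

-0.287

σ = √μ₂ = √33.64 = 5.80000
σ³ = μ₂^(3/2) = 195.11200
γ₁ = μ₃/σ³ = -56.07 / 195.11200 ≈ -0.287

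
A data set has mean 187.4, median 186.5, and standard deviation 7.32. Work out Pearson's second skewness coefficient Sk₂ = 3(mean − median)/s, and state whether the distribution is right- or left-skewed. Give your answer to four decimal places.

Sk₂ = 3(187.4 − 186.5) / 7.32 = 3 × 0.9000 / 7.32
    = 2.7000 / 7.32 ≈ 0.3689
Sk₂ > 0 ⇒ mean > median ⇒ right-skewed (positive skew).

0.3689, right-skewed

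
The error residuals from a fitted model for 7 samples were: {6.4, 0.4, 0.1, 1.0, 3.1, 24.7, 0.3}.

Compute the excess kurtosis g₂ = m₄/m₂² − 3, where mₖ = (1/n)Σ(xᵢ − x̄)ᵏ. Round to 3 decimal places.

1.567

x̄ = 5.1429
Σ(xᵢ − x̄)² = 476.7771 ⇒ m₂ = 68.11102
Σ(xᵢ − x̄)⁴ = 148309.6195 ⇒ m₄ = 21187.08850
m₂² = 4639.11110
g₂ = m₄/m₂² − 3 = 4.56706 − 3 ≈ 1.567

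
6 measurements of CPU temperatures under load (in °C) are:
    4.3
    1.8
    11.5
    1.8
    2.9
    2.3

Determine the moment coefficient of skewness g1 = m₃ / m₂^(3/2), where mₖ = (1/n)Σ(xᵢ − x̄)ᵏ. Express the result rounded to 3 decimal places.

1.559

x̄ = (4.3 + 1.8 + 11.5 + 1.8 + 2.9 + 2.3) / 6 = 4.1000
deviations (xᵢ − x̄): 0.2000, -2.3000, 7.4000, -2.3000, -1.2000, -1.8000
Σ(xᵢ − x̄)² = 70.0600 ⇒ m₂ = 70.0600/6 = 11.67667
Σ(xᵢ − x̄)³ = 373.3380 ⇒ m₃ = 373.3380/6 = 62.22300
m₂^(3/2) = 11.67667^(1.5) = 39.90050
g1 = m₃ / m₂^(3/2) = 62.22300 / 39.90050 ≈ 1.559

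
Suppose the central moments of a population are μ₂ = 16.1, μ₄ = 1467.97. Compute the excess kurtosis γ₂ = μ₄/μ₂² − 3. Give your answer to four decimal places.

μ₂² = 16.1² = 259.21000
μ₄/μ₂² = 1467.97 / 259.21000 = 5.66325
γ₂ = 5.66325 − 3 ≈ 2.6632

2.6632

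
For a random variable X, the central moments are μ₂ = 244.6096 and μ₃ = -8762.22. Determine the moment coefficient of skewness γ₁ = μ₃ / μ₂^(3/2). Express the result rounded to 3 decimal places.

σ = √μ₂ = √244.6096 = 15.64000
σ³ = μ₂^(3/2) = 3825.69414
γ₁ = μ₃/σ³ = -8762.22 / 3825.69414 ≈ -2.290

-2.290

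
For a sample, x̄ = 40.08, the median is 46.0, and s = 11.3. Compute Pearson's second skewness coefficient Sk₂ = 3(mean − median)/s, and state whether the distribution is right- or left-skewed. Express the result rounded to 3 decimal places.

Sk₂ = 3(40.08 − 46.0) / 11.3 = 3 × -5.9200 / 11.3
    = -17.7600 / 11.3 ≈ -1.572
Sk₂ < 0 ⇒ mean < median ⇒ left-skewed (negative skew).

-1.572, left-skewed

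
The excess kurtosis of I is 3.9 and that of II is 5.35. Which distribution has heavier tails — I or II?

II

Higher excess kurtosis ⇒ heavier tails relative to the normal distribution.
3.9 vs 5.35: the larger is 5.35, so II has heavier tails.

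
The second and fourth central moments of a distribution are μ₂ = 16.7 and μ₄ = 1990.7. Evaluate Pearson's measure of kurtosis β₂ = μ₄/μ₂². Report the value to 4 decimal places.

7.1379

μ₂² = 16.7² = 278.89000
μ₄/μ₂² = 1990.7 / 278.89000 = 7.13794
β₂ ≈ 7.1379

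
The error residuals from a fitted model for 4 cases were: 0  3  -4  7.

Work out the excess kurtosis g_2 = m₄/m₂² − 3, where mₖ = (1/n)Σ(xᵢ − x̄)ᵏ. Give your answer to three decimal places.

x̄ = 1.5000
Σ(xᵢ − x̄)² = 65.0000 ⇒ m₂ = 16.25000
Σ(xᵢ − x̄)⁴ = 1840.2500 ⇒ m₄ = 460.06250
m₂² = 264.06250
g_2 = m₄/m₂² − 3 = 1.74225 − 3 ≈ -1.258

-1.258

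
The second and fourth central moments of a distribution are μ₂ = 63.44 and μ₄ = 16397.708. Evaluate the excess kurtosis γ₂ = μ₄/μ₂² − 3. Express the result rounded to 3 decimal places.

μ₂² = 63.44² = 4024.63360
μ₄/μ₂² = 16397.708 / 4024.63360 = 4.07434
γ₂ = 4.07434 − 3 ≈ 1.074

1.074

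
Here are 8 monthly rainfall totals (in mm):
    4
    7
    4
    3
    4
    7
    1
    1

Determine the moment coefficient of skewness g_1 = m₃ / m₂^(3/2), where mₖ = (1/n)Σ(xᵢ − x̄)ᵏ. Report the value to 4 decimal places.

x̄ = (4 + 7 + 4 + 3 + 4 + 7 + 1 + 1) / 8 = 3.8750
deviations (xᵢ − x̄): 0.1250, 3.1250, 0.1250, -0.8750, 0.1250, 3.1250, -2.8750, -2.8750
Σ(xᵢ − x̄)² = 36.8750 ⇒ m₂ = 36.8750/8 = 4.60938
Σ(xᵢ − x̄)³ = 12.8438 ⇒ m₃ = 12.8438/8 = 1.60547
m₂^(3/2) = 4.60938^(1.5) = 9.89608
g_1 = m₃ / m₂^(3/2) = 1.60547 / 9.89608 ≈ 0.1622

0.1622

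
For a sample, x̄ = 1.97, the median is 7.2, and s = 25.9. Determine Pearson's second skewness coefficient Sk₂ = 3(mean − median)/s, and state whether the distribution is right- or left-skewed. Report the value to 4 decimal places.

-0.6058, left-skewed

Sk₂ = 3(1.97 − 7.2) / 25.9 = 3 × -5.2300 / 25.9
    = -15.6900 / 25.9 ≈ -0.6058
Sk₂ < 0 ⇒ mean < median ⇒ left-skewed (negative skew).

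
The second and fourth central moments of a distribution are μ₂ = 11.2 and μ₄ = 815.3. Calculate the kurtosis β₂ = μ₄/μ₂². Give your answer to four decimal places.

μ₂² = 11.2² = 125.44000
μ₄/μ₂² = 815.3 / 125.44000 = 6.49952
β₂ ≈ 6.4995

6.4995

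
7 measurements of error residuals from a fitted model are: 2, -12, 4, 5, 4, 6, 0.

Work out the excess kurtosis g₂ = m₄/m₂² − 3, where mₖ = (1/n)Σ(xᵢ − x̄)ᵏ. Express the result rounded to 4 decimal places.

x̄ = 1.2857
Σ(xᵢ − x̄)² = 229.4286 ⇒ m₂ = 32.77551
Σ(xᵢ − x̄)⁴ = 31951.6560 ⇒ m₄ = 4564.52228
m₂² = 1074.23407
g₂ = m₄/m₂² − 3 = 4.24909 − 3 ≈ 1.2491

1.2491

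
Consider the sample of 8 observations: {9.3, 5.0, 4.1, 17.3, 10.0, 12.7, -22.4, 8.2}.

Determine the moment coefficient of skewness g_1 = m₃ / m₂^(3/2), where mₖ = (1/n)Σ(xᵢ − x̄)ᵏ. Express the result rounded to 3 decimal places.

x̄ = (9.3 + 5.0 + 4.1 + 17.3 + 10.0 + 12.7 - 22.4 + 8.2) / 8 = 5.5250
deviations (xᵢ − x̄): 3.7750, -0.5250, -1.4250, 11.7750, 4.4750, 7.1750, -27.9250, 2.6750
Σ(xᵢ − x̄)² = 1013.6750 ⇒ m₂ = 1013.6750/8 = 126.70937
Σ(xᵢ − x̄)³ = -19614.5737 ⇒ m₃ = -19614.5737/8 = -2451.82172
m₂^(3/2) = 126.70937^(1.5) = 1426.30736
g_1 = m₃ / m₂^(3/2) = -2451.82172 / 1426.30736 ≈ -1.719

-1.719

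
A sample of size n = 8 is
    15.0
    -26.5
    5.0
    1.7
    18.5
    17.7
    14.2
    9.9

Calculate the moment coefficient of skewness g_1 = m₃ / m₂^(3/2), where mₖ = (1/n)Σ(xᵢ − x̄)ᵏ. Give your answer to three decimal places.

-1.605

x̄ = (15.0 - 26.5 + 5.0 + 1.7 + 18.5 + 17.7 + 14.2 + 9.9) / 8 = 6.9375
deviations (xᵢ − x̄): 8.0625, -33.4375, -1.9375, -5.2375, 11.5625, 10.7625, 7.2625, 2.9625
Σ(xᵢ − x̄)² = 1525.2988 ⇒ m₂ = 1525.2988/8 = 190.66234
Σ(xᵢ − x̄)³ = -33810.7015 ⇒ m₃ = -33810.7015/8 = -4226.33769
m₂^(3/2) = 190.66234^(1.5) = 2632.67586
g_1 = m₃ / m₂^(3/2) = -4226.33769 / 2632.67586 ≈ -1.605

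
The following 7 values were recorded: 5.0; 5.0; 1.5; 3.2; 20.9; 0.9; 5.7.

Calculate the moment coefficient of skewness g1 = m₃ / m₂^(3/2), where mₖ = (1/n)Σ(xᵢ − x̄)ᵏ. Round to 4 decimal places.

1.7313

x̄ = (5.0 + 5.0 + 1.5 + 3.2 + 20.9 + 0.9 + 5.7) / 7 = 6.0286
deviations (xᵢ − x̄): -1.0286, -1.0286, -4.5286, -2.8286, 14.8714, -5.1286, -0.3286
Σ(xᵢ − x̄)² = 278.1943 ⇒ m₂ = 278.1943/7 = 39.74204
Σ(xᵢ − x̄)³ = 3036.3486 ⇒ m₃ = 3036.3486/7 = 433.76409
m₂^(3/2) = 39.74204^(1.5) = 250.53895
g1 = m₃ / m₂^(3/2) = 433.76409 / 250.53895 ≈ 1.7313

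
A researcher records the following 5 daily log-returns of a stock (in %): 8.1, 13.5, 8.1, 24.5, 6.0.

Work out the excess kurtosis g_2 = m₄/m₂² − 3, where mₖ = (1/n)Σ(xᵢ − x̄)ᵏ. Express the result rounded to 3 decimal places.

-0.438

x̄ = 12.0400
Σ(xᵢ − x̄)² = 224.9120 ⇒ m₂ = 44.98240
Σ(xᵢ − x̄)⁴ = 25920.4745 ⇒ m₄ = 5184.09489
m₂² = 2023.41631
g_2 = m₄/m₂² − 3 = 2.56205 − 3 ≈ -0.438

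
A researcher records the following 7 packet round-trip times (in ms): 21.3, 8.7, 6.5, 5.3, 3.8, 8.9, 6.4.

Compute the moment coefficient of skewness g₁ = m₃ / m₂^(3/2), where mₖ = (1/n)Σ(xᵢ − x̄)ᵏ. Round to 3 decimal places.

1.647

x̄ = (21.3 + 8.7 + 6.5 + 5.3 + 3.8 + 8.9 + 6.4) / 7 = 8.7000
deviations (xᵢ − x̄): 12.6000, 0.0000, -2.2000, -3.4000, -4.9000, 0.2000, -2.3000
Σ(xᵢ − x̄)² = 204.5000 ⇒ m₂ = 204.5000/7 = 29.21429
Σ(xᵢ − x̄)³ = 1820.6160 ⇒ m₃ = 1820.6160/7 = 260.08800
m₂^(3/2) = 29.21429^(1.5) = 157.90392
g₁ = m₃ / m₂^(3/2) = 260.08800 / 157.90392 ≈ 1.647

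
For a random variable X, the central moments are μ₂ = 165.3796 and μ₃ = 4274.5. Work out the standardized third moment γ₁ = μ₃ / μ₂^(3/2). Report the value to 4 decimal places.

2.0098

σ = √μ₂ = √165.3796 = 12.86000
σ³ = μ₂^(3/2) = 2126.78166
γ₁ = μ₃/σ³ = 4274.5 / 2126.78166 ≈ 2.0098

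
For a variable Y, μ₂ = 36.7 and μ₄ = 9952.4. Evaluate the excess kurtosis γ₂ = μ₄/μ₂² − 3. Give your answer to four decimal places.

μ₂² = 36.7² = 1346.89000
μ₄/μ₂² = 9952.4 / 1346.89000 = 7.38917
γ₂ = 7.38917 − 3 ≈ 4.3892

4.3892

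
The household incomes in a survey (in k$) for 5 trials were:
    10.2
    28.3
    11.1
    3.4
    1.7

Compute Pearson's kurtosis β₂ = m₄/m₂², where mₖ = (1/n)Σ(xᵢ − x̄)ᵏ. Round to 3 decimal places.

2.568

x̄ = 10.9400
Σ(xᵢ − x̄)² = 444.1720 ⇒ m₂ = 88.83440
Σ(xᵢ − x̄)⁴ = 101345.3753 ⇒ m₄ = 20269.07507
m₂² = 7891.55062
β₂ = m₄/m₂² = 20269.07507 / 7891.55062 ≈ 2.568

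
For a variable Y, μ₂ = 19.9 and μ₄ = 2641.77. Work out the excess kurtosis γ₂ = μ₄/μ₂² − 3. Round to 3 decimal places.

μ₂² = 19.9² = 396.01000
μ₄/μ₂² = 2641.77 / 396.01000 = 6.67097
γ₂ = 6.67097 − 3 ≈ 3.671

3.671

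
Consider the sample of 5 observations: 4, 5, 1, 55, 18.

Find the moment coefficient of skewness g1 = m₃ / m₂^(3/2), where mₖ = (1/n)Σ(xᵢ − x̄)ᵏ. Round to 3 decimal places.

x̄ = (4 + 5 + 1 + 55 + 18) / 5 = 16.6000
deviations (xᵢ − x̄): -12.6000, -11.6000, -15.6000, 38.4000, 1.4000
Σ(xᵢ − x̄)² = 2013.2000 ⇒ m₂ = 2013.2000/5 = 402.64000
Σ(xᵢ − x̄)³ = 49268.1600 ⇒ m₃ = 49268.1600/5 = 9853.63200
m₂^(3/2) = 402.64000^(1.5) = 8079.33054
g1 = m₃ / m₂^(3/2) = 9853.63200 / 8079.33054 ≈ 1.220

1.220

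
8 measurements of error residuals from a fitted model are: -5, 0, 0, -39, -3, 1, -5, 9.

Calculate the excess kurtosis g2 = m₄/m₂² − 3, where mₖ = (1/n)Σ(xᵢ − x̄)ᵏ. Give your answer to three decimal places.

x̄ = -5.2500
Σ(xᵢ − x̄)² = 1441.5000 ⇒ m₂ = 180.18750
Σ(xᵢ − x̄)⁴ = 1341768.6563 ⇒ m₄ = 167721.08203
m₂² = 32467.53516
g2 = m₄/m₂² − 3 = 5.16581 − 3 ≈ 2.166

2.166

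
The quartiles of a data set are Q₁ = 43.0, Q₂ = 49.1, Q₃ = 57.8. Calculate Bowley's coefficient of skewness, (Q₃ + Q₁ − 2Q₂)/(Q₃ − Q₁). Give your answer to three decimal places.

0.176

numerator: Q₃ + Q₁ − 2Q₂ = 57.8 + 43.0 − 2×49.1 = 2.6000
denominator: Q₃ − Q₁ = 57.8 − 43.0 = 14.8000
Bowley skewness = 2.6000 / 14.8000 ≈ 0.176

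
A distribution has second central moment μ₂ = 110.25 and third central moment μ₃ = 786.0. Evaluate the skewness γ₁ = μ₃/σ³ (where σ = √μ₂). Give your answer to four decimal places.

σ = √μ₂ = √110.25 = 10.50000
σ³ = μ₂^(3/2) = 1157.62500
γ₁ = μ₃/σ³ = 786.0 / 1157.62500 ≈ 0.6790

0.6790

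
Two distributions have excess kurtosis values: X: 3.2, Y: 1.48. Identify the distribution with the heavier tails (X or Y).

X

Higher excess kurtosis ⇒ heavier tails relative to the normal distribution.
3.2 vs 1.48: the larger is 3.2, so X has heavier tails.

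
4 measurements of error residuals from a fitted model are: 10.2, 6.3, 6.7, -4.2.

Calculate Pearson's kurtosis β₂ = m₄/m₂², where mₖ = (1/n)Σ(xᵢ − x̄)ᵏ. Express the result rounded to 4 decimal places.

2.1753

x̄ = 4.7500
Σ(xᵢ − x̄)² = 116.0100 ⇒ m₂ = 29.00250
Σ(xᵢ − x̄)⁴ = 7318.8800 ⇒ m₄ = 1829.72001
m₂² = 841.14501
β₂ = m₄/m₂² = 1829.72001 / 841.14501 ≈ 2.1753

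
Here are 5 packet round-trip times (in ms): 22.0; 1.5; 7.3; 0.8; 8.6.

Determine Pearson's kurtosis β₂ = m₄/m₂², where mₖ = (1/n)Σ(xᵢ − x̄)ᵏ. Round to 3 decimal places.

2.514

x̄ = 8.0400
Σ(xᵢ − x̄)² = 290.9320 ⇒ m₂ = 58.18640
Σ(xᵢ − x̄)⁴ = 42556.2508 ⇒ m₄ = 8511.25016
m₂² = 3385.65714
β₂ = m₄/m₂² = 8511.25016 / 3385.65714 ≈ 2.514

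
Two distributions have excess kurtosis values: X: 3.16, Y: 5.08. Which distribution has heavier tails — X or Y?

Y

Higher excess kurtosis ⇒ heavier tails relative to the normal distribution.
3.16 vs 5.08: the larger is 5.08, so Y has heavier tails.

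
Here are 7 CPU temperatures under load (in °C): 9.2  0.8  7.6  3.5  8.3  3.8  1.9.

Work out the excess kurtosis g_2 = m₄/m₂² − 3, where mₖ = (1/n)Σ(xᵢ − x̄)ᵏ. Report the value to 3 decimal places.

x̄ = 5.0143
Σ(xᵢ − x̄)² = 66.2286 ⇒ m₂ = 9.46122
Σ(xᵢ − x̄)⁴ = 885.1343 ⇒ m₄ = 126.44775
m₂² = 89.51477
g_2 = m₄/m₂² − 3 = 1.41259 − 3 ≈ -1.587

-1.587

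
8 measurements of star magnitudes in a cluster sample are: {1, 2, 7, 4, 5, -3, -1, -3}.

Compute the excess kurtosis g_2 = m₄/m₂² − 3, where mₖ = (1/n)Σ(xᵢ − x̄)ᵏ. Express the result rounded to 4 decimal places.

x̄ = 1.5000
Σ(xᵢ − x̄)² = 96.0000 ⇒ m₂ = 12.00000
Σ(xᵢ − x̄)⁴ = 1963.5000 ⇒ m₄ = 245.43750
m₂² = 144.00000
g_2 = m₄/m₂² − 3 = 1.70443 − 3 ≈ -1.2956

-1.2956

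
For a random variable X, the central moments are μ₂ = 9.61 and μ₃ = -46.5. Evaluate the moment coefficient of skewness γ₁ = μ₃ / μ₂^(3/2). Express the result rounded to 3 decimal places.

σ = √μ₂ = √9.61 = 3.10000
σ³ = μ₂^(3/2) = 29.79100
γ₁ = μ₃/σ³ = -46.5 / 29.79100 ≈ -1.561

-1.561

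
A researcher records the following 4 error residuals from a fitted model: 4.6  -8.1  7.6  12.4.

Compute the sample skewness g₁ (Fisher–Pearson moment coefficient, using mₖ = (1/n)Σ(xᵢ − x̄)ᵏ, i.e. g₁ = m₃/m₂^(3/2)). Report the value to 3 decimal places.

-0.698

x̄ = (4.6 - 8.1 + 7.6 + 12.4) / 4 = 4.1250
deviations (xᵢ − x̄): 0.4750, -12.2250, 3.4750, 8.2750
Σ(xᵢ − x̄)² = 230.2275 ⇒ m₂ = 230.2275/4 = 57.55688
Σ(xᵢ − x̄)³ = -1218.3281 ⇒ m₃ = -1218.3281/4 = -304.58203
m₂^(3/2) = 57.55688^(1.5) = 436.66241
g₁ = m₃ / m₂^(3/2) = -304.58203 / 436.66241 ≈ -0.698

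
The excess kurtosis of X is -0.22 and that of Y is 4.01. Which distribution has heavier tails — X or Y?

Higher excess kurtosis ⇒ heavier tails relative to the normal distribution.
-0.22 vs 4.01: the larger is 4.01, so Y has heavier tails. (Y is leptokurtic — heavier-than-normal tails; the other is platykurtic.)

Y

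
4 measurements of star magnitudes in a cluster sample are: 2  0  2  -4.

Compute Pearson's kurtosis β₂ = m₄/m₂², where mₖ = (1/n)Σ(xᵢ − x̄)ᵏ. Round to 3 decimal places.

2.000

x̄ = 0.0000
Σ(xᵢ − x̄)² = 24.0000 ⇒ m₂ = 6.00000
Σ(xᵢ − x̄)⁴ = 288.0000 ⇒ m₄ = 72.00000
m₂² = 36.00000
β₂ = m₄/m₂² = 72.00000 / 36.00000 ≈ 2.000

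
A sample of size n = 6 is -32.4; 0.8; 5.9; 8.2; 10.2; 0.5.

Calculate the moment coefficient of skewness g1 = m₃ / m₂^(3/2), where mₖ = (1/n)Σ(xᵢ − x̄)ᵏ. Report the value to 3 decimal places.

x̄ = (-32.4 + 0.8 + 5.9 + 8.2 + 10.2 + 0.5) / 6 = -1.1333
deviations (xᵢ − x̄): -31.2667, 1.9333, 7.0333, 9.3333, 11.3333, 1.6333
Σ(xᵢ − x̄)² = 1249.0333 ⇒ m₂ = 1249.0333/6 = 208.17222
Σ(xᵢ − x̄)³ = -27938.1844 ⇒ m₃ = -27938.1844/6 = -4656.36407
m₂^(3/2) = 208.17222^(1.5) = 3003.54517
g1 = m₃ / m₂^(3/2) = -4656.36407 / 3003.54517 ≈ -1.550

-1.550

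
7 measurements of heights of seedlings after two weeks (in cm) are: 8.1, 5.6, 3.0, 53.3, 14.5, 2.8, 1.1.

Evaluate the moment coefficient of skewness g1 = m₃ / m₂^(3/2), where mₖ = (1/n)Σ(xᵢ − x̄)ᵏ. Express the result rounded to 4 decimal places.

1.8095

x̄ = (8.1 + 5.6 + 3.0 + 53.3 + 14.5 + 2.8 + 1.1) / 7 = 12.6286
deviations (xᵢ − x̄): -4.5286, -7.0286, -9.6286, 40.6714, 1.8714, -9.8286, -11.5286
Σ(xᵢ − x̄)² = 2049.7943 ⇒ m₂ = 2049.7943/7 = 292.82776
Σ(xᵢ − x̄)³ = 63469.3772 ⇒ m₃ = 63469.3772/7 = 9067.05388
m₂^(3/2) = 292.82776^(1.5) = 5010.93024
g1 = m₃ / m₂^(3/2) = 9067.05388 / 5010.93024 ≈ 1.8095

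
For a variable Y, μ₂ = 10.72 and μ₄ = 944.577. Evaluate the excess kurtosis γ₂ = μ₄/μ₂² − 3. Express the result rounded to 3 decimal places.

μ₂² = 10.72² = 114.91840
μ₄/μ₂² = 944.577 / 114.91840 = 8.21955
γ₂ = 8.21955 − 3 ≈ 5.220

5.220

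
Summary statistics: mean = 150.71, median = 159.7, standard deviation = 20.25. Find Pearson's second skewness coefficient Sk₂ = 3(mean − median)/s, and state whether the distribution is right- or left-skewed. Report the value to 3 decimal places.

Sk₂ = 3(150.71 − 159.7) / 20.25 = 3 × -8.9900 / 20.25
    = -26.9700 / 20.25 ≈ -1.332
Sk₂ < 0 ⇒ mean < median ⇒ left-skewed (negative skew).

-1.332, left-skewed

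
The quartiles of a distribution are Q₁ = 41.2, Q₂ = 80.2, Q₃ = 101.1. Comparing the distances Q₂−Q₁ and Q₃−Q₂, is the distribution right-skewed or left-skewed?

left-skewed

Q₂ − Q₁ = 39.0;  Q₃ − Q₂ = 20.9
Q₂ − Q₁ > Q₃ − Q₂ ⇒ the lower half is more spread out ⇒ left-skewed.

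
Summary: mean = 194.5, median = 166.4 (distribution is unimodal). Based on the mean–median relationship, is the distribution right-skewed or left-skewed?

mean − median = 194.5 − 166.4 = 28.1
mean > median ⇒ the longer tail is on the right ⇒ right-skewed (positively skewed).

right-skewed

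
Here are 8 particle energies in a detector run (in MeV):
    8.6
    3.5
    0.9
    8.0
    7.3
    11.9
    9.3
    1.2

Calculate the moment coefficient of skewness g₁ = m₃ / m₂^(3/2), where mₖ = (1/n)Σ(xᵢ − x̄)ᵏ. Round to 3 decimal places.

-0.246

x̄ = (8.6 + 3.5 + 0.9 + 8.0 + 7.3 + 11.9 + 9.3 + 1.2) / 8 = 6.3375
deviations (xᵢ − x̄): 2.2625, -2.8375, -5.4375, 1.6625, 0.9625, 5.5625, 2.9625, -5.1375
Σ(xᵢ − x̄)² = 112.5388 ⇒ m₂ = 112.5388/8 = 14.06734
Σ(xᵢ − x̄)³ = -104.0320 ⇒ m₃ = -104.0320/8 = -13.00400
m₂^(3/2) = 14.06734^(1.5) = 52.76162
g₁ = m₃ / m₂^(3/2) = -13.00400 / 52.76162 ≈ -0.246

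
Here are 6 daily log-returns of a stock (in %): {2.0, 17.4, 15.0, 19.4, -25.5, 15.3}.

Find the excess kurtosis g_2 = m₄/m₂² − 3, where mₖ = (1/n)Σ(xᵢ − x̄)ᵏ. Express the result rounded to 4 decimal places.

x̄ = 7.2667
Σ(xᵢ − x̄)² = 1475.6333 ⇒ m₂ = 245.93889
Σ(xᵢ − x̄)⁴ = 1193461.6857 ⇒ m₄ = 198910.28095
m₂² = 60485.93707
g_2 = m₄/m₂² − 3 = 3.28854 − 3 ≈ 0.2885

0.2885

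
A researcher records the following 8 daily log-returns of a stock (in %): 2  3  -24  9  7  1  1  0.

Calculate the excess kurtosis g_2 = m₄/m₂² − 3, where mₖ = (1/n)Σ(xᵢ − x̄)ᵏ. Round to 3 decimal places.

x̄ = -0.1250
Σ(xᵢ − x̄)² = 720.8750 ⇒ m₂ = 90.10938
Σ(xᵢ − x̄)⁴ = 334547.0879 ⇒ m₄ = 41818.38599
m₂² = 8119.69946
g_2 = m₄/m₂² − 3 = 5.15024 − 3 ≈ 2.150

2.150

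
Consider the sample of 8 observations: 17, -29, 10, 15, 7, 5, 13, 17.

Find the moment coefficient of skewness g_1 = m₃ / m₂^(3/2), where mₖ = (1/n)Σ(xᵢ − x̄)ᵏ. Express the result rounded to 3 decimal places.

-1.898

x̄ = (17 - 29 + 10 + 15 + 7 + 5 + 13 + 17) / 8 = 6.8750
deviations (xᵢ − x̄): 10.1250, -35.8750, 3.1250, 8.1250, 0.1250, -1.8750, 6.1250, 10.1250
Σ(xᵢ − x̄)² = 1608.8750 ⇒ m₂ = 1608.8750/8 = 201.10938
Σ(xᵢ − x̄)³ = -43305.6563 ⇒ m₃ = -43305.6563/8 = -5413.20703
m₂^(3/2) = 201.10938^(1.5) = 2851.99313
g_1 = m₃ / m₂^(3/2) = -5413.20703 / 2851.99313 ≈ -1.898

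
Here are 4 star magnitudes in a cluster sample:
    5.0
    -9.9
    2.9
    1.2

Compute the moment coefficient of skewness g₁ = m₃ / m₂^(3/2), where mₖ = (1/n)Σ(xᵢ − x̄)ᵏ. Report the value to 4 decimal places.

x̄ = (5.0 - 9.9 + 2.9 + 1.2) / 4 = -0.2000
deviations (xᵢ − x̄): 5.2000, -9.7000, 3.1000, 1.4000
Σ(xᵢ − x̄)² = 132.7000 ⇒ m₂ = 132.7000/4 = 33.17500
Σ(xᵢ − x̄)³ = -739.5300 ⇒ m₃ = -739.5300/4 = -184.88250
m₂^(3/2) = 33.17500^(1.5) = 191.08051
g₁ = m₃ / m₂^(3/2) = -184.88250 / 191.08051 ≈ -0.9676

-0.9676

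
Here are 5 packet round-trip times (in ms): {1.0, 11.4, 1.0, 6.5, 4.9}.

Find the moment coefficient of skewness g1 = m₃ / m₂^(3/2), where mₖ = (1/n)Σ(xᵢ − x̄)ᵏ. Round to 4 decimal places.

0.5024

x̄ = (1.0 + 11.4 + 1.0 + 6.5 + 4.9) / 5 = 4.9600
deviations (xᵢ − x̄): -3.9600, 6.4400, -3.9600, 1.5400, -0.0600
Σ(xᵢ − x̄)² = 75.2120 ⇒ m₂ = 75.2120/5 = 15.04240
Σ(xᵢ − x̄)³ = 146.5438 ⇒ m₃ = 146.5438/5 = 29.30875
m₂^(3/2) = 15.04240^(1.5) = 58.34125
g1 = m₃ / m₂^(3/2) = 29.30875 / 58.34125 ≈ 0.5024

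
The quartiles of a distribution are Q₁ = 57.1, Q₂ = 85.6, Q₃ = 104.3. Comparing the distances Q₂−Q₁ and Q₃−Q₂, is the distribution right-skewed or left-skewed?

left-skewed

Q₂ − Q₁ = 28.5;  Q₃ − Q₂ = 18.7
Q₂ − Q₁ > Q₃ − Q₂ ⇒ the lower half is more spread out ⇒ left-skewed.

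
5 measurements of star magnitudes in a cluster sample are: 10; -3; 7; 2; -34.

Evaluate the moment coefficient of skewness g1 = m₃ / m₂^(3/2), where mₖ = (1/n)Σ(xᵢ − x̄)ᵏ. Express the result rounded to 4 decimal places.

x̄ = (10 - 3 + 7 + 2 - 34) / 5 = -3.6000
deviations (xᵢ − x̄): 13.6000, 0.6000, 10.6000, 5.6000, -30.4000
Σ(xᵢ − x̄)² = 1253.2000 ⇒ m₂ = 1253.2000/5 = 250.64000
Σ(xᵢ − x̄)³ = -24212.1600 ⇒ m₃ = -24212.1600/5 = -4842.43200
m₂^(3/2) = 250.64000^(1.5) = 3968.03572
g1 = m₃ / m₂^(3/2) = -4842.43200 / 3968.03572 ≈ -1.2204

-1.2204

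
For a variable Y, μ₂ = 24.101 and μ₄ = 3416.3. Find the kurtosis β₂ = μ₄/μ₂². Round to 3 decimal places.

μ₂² = 24.101² = 580.85820
μ₄/μ₂² = 3416.3 / 580.85820 = 5.88147
β₂ ≈ 5.881

5.881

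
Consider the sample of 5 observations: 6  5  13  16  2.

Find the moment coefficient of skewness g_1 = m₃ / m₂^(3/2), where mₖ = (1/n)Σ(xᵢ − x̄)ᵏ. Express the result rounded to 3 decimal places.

0.308

x̄ = (6 + 5 + 13 + 16 + 2) / 5 = 8.4000
deviations (xᵢ − x̄): -2.4000, -3.4000, 4.6000, 7.6000, -6.4000
Σ(xᵢ − x̄)² = 137.2000 ⇒ m₂ = 137.2000/5 = 27.44000
Σ(xᵢ − x̄)³ = 221.0400 ⇒ m₃ = 221.0400/5 = 44.20800
m₂^(3/2) = 27.44000^(1.5) = 143.73951
g_1 = m₃ / m₂^(3/2) = 44.20800 / 143.73951 ≈ 0.308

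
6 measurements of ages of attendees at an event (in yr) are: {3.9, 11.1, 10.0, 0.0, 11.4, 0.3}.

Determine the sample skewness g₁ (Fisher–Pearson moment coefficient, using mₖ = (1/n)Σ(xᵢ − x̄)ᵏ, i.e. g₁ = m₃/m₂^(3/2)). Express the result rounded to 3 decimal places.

x̄ = (3.9 + 11.1 + 10.0 + 0.0 + 11.4 + 0.3) / 6 = 6.1167
deviations (xᵢ − x̄): -2.2167, 4.9833, 3.8833, -6.1167, 5.2833, -5.8167
Σ(xᵢ − x̄)² = 143.9883 ⇒ m₂ = 143.9883/6 = 23.99806
Σ(xᵢ − x̄)³ = -106.7444 ⇒ m₃ = -106.7444/6 = -17.79074
m₂^(3/2) = 23.99806^(1.5) = 117.56122
g₁ = m₃ / m₂^(3/2) = -17.79074 / 117.56122 ≈ -0.151

-0.151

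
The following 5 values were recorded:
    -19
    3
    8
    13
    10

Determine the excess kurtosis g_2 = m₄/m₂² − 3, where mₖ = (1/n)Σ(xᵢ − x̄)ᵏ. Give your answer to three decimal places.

x̄ = 3.0000
Σ(xᵢ − x̄)² = 658.0000 ⇒ m₂ = 131.60000
Σ(xᵢ − x̄)⁴ = 247282.0000 ⇒ m₄ = 49456.40000
m₂² = 17318.56000
g_2 = m₄/m₂² − 3 = 2.85569 − 3 ≈ -0.144

-0.144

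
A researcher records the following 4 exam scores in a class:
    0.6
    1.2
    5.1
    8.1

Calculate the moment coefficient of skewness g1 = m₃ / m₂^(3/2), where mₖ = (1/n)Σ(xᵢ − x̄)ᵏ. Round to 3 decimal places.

0.326

x̄ = (0.6 + 1.2 + 5.1 + 8.1) / 4 = 3.7500
deviations (xᵢ − x̄): -3.1500, -2.5500, 1.3500, 4.3500
Σ(xᵢ − x̄)² = 37.1700 ⇒ m₂ = 37.1700/4 = 9.29250
Σ(xᵢ − x̄)³ = 36.9360 ⇒ m₃ = 36.9360/4 = 9.23400
m₂^(3/2) = 9.29250^(1.5) = 28.32689
g1 = m₃ / m₂^(3/2) = 9.23400 / 28.32689 ≈ 0.326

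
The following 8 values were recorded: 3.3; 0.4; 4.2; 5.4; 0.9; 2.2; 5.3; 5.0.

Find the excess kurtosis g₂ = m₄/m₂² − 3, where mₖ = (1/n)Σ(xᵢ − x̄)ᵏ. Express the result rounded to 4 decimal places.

-1.3837

x̄ = 3.3375
Σ(xᵢ − x̄)² = 27.4788 ⇒ m₂ = 3.43484
Σ(xᵢ − x̄)⁴ = 152.5541 ⇒ m₄ = 19.06927
m₂² = 11.79815
g₂ = m₄/m₂² − 3 = 1.61629 − 3 ≈ -1.3837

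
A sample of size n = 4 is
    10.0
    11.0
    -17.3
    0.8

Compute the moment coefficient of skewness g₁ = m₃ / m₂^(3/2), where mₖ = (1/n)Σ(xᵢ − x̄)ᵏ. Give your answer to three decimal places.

x̄ = (10.0 + 11.0 - 17.3 + 0.8) / 4 = 1.1250
deviations (xᵢ − x̄): 8.8750, 9.8750, -18.4250, -0.3250
Σ(xᵢ − x̄)² = 515.8675 ⇒ m₂ = 515.8675/4 = 128.96688
Σ(xᵢ − x̄)³ = -4592.9531 ⇒ m₃ = -4592.9531/4 = -1148.23828
m₂^(3/2) = 128.96688^(1.5) = 1464.59405
g₁ = m₃ / m₂^(3/2) = -1148.23828 / 1464.59405 ≈ -0.784

-0.784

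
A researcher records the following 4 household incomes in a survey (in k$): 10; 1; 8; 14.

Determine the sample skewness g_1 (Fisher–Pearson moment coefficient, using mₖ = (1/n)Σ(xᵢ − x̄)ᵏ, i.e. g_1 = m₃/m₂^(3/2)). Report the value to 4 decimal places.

x̄ = (10 + 1 + 8 + 14) / 4 = 8.2500
deviations (xᵢ − x̄): 1.7500, -7.2500, -0.2500, 5.7500
Σ(xᵢ − x̄)² = 88.7500 ⇒ m₂ = 88.7500/4 = 22.18750
Σ(xᵢ − x̄)³ = -185.6250 ⇒ m₃ = -185.6250/4 = -46.40625
m₂^(3/2) = 22.18750^(1.5) = 104.51113
g_1 = m₃ / m₂^(3/2) = -46.40625 / 104.51113 ≈ -0.4440

-0.4440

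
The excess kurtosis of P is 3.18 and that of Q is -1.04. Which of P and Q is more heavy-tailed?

Higher excess kurtosis ⇒ heavier tails relative to the normal distribution.
3.18 vs -1.04: the larger is 3.18, so P has heavier tails. (P is leptokurtic — heavier-than-normal tails; the other is platykurtic.)

P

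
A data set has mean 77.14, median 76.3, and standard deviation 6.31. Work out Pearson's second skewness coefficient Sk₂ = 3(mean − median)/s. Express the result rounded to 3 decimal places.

Sk₂ = 3(77.14 − 76.3) / 6.31 = 3 × 0.8400 / 6.31
    = 2.5200 / 6.31 ≈ 0.399

0.399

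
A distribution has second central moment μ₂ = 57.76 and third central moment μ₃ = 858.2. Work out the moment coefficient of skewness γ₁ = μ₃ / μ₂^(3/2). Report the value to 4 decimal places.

σ = √μ₂ = √57.76 = 7.60000
σ³ = μ₂^(3/2) = 438.97600
γ₁ = μ₃/σ³ = 858.2 / 438.97600 ≈ 1.9550

1.9550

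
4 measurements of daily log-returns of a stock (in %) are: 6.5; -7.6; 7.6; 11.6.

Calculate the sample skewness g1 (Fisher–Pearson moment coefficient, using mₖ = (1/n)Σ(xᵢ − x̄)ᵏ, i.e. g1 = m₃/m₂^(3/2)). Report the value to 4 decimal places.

-0.9118

x̄ = (6.5 - 7.6 + 7.6 + 11.6) / 4 = 4.5250
deviations (xᵢ − x̄): 1.9750, -12.1250, 3.0750, 7.0750
Σ(xᵢ − x̄)² = 210.4275 ⇒ m₂ = 210.4275/4 = 52.60687
Σ(xᵢ − x̄)³ = -1391.6411 ⇒ m₃ = -1391.6411/4 = -347.91028
m₂^(3/2) = 52.60687^(1.5) = 381.56080
g1 = m₃ / m₂^(3/2) = -347.91028 / 381.56080 ≈ -0.9118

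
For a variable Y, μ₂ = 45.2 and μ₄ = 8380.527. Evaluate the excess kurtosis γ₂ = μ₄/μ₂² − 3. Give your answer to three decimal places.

1.102

μ₂² = 45.2² = 2043.04000
μ₄/μ₂² = 8380.527 / 2043.04000 = 4.10199
γ₂ = 4.10199 − 3 ≈ 1.102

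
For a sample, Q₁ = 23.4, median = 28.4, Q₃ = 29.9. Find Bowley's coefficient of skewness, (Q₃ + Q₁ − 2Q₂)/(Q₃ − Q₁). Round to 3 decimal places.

numerator: Q₃ + Q₁ − 2Q₂ = 29.9 + 23.4 − 2×28.4 = -3.5000
denominator: Q₃ − Q₁ = 29.9 − 23.4 = 6.5000
Bowley skewness = -3.5000 / 6.5000 ≈ -0.538

-0.538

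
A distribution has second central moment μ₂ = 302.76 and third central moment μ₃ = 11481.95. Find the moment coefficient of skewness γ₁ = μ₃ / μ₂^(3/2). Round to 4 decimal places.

2.1796

σ = √μ₂ = √302.76 = 17.40000
σ³ = μ₂^(3/2) = 5268.02400
γ₁ = μ₃/σ³ = 11481.95 / 5268.02400 ≈ 2.1796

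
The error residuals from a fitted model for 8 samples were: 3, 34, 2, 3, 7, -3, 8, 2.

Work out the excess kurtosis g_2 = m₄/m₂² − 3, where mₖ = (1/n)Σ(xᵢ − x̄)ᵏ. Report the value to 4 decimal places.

x̄ = 7.0000
Σ(xᵢ − x̄)² = 912.0000 ⇒ m₂ = 114.00000
Σ(xᵢ − x̄)⁴ = 543204.0000 ⇒ m₄ = 67900.50000
m₂² = 12996.00000
g_2 = m₄/m₂² − 3 = 5.22472 − 3 ≈ 2.2247

2.2247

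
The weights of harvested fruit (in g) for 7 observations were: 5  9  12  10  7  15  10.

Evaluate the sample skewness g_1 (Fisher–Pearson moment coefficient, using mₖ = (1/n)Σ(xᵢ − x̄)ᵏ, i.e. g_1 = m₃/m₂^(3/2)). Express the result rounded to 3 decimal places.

x̄ = (5 + 9 + 12 + 10 + 7 + 15 + 10) / 7 = 9.7143
deviations (xᵢ − x̄): -4.7143, -0.7143, 2.2857, 0.2857, -2.7143, 5.2857, 0.2857
Σ(xᵢ − x̄)² = 63.4286 ⇒ m₂ = 63.4286/7 = 9.06122
Σ(xᵢ − x̄)³ = 34.5306 ⇒ m₃ = 34.5306/7 = 4.93294
m₂^(3/2) = 9.06122^(1.5) = 27.27598
g_1 = m₃ / m₂^(3/2) = 4.93294 / 27.27598 ≈ 0.181

0.181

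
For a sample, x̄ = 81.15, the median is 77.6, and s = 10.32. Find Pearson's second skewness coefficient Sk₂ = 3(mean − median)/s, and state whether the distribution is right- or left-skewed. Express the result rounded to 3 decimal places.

1.032, right-skewed

Sk₂ = 3(81.15 − 77.6) / 10.32 = 3 × 3.5500 / 10.32
    = 10.6500 / 10.32 ≈ 1.032
Sk₂ > 0 ⇒ mean > median ⇒ right-skewed (positive skew).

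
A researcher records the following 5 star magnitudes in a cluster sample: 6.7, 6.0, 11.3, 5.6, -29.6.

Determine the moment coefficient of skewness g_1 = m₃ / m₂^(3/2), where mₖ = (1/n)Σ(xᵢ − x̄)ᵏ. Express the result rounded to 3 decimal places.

x̄ = (6.7 + 6.0 + 11.3 + 5.6 - 29.6) / 5 = 0.0000
deviations (xᵢ − x̄): 6.7000, 6.0000, 11.3000, 5.6000, -29.6000
Σ(xᵢ − x̄)² = 1116.1000 ⇒ m₂ = 1116.1000/5 = 223.22000
Σ(xᵢ − x̄)³ = -23799.0600 ⇒ m₃ = -23799.0600/5 = -4759.81200
m₂^(3/2) = 223.22000^(1.5) = 3335.02931
g_1 = m₃ / m₂^(3/2) = -4759.81200 / 3335.02931 ≈ -1.427

-1.427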